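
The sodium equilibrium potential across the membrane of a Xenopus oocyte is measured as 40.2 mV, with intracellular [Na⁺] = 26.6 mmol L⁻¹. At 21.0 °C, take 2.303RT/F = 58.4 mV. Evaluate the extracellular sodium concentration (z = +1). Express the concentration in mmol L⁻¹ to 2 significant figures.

130 mmol L⁻¹

Nernst: E = (58.4/1) · log₁₀([out]/[in]), so log₁₀([out]/[in]) = 40.2 × 1 / 58.4 = 0.6884.
[out]/[in] = 10^(0.6884) = 4.879.
[out] = 4.879 × 26.6 = 129.8 mmol L⁻¹.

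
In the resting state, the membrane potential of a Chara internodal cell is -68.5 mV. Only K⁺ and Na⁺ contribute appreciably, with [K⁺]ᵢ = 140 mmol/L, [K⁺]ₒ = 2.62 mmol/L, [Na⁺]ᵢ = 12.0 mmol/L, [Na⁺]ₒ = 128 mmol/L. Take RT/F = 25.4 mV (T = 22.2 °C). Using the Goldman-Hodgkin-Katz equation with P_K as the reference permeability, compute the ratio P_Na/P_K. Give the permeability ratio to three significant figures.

Let α = P_Na/P_K. GHK: Vm = 25.4·ln[(Kₒ + α·Naₒ)/(Kᵢ + α·Naᵢ)].
e^(Vm/25.4) = e^(-68.5/25.4) = 0.067418
So 0.067418·(Kᵢ + α·Naᵢ) = Kₒ + α·Naₒ → α = (0.067418·140.0 − 2.62) / (128.0 − 0.067418·12.0)
α = (9.438 − 2.62) / (128.0 − 0.809) = 6.818/127.2 = 0.05361

0.0536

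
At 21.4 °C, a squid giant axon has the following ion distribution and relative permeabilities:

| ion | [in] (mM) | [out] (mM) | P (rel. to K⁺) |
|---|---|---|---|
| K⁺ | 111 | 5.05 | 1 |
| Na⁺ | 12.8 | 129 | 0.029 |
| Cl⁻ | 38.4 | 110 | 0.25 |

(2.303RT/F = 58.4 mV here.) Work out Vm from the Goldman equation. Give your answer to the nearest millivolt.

-51 mV

Vm = 58.4 · log₁₀[(Σ P·[cation]ₒ + Σ P·[anion]ᵢ) / (Σ P·[cation]ᵢ + Σ P·[anion]ₒ)]
Numerator = 1×5.05 + 0.029×129 + 0.25×38.4 = 18.39
Denominator = 1×111 + 0.029×12.8 + 0.25×110 = 138.9
Vm = 58.4 · log₁₀(0.13243) = 58.4 × (-0.8780) = -51.28 mV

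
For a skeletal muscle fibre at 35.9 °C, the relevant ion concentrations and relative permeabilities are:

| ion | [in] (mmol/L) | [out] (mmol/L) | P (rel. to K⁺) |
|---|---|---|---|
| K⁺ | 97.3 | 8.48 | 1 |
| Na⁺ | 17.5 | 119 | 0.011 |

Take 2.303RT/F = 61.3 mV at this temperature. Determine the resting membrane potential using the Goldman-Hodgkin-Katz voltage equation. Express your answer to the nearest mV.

Vm = 61.3 · log₁₀[(Σ P·[cation]ₒ + Σ P·[anion]ᵢ) / (Σ P·[cation]ᵢ + Σ P·[anion]ₒ)]
Numerator = 1×8.48 + 0.011×119 = 9.789
Denominator = 1×97.3 + 0.011×17.5 = 97.49
Vm = 61.3 · log₁₀(0.10041) = 61.3 × (-0.9982) = -61.19 mV

-61 mV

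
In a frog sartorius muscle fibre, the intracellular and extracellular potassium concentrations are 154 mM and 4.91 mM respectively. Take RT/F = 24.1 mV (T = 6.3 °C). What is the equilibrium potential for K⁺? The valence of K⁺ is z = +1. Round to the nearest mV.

-83 mV

E = (24.1/z) · ln([K⁺]_out/[K⁺]_in) with z = +1.
= (24.1/1) · ln(4.91/154) = 24.10 · ln(0.03188)
= 24.10 · (-3.4457) = -83.04 mV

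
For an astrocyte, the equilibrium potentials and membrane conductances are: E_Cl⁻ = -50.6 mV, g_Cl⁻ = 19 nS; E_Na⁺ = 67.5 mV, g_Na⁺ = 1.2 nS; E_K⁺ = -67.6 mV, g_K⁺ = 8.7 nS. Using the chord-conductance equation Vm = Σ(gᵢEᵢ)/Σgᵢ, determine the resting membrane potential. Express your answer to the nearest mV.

Σ gᵢEᵢ = 19·(-50.6) + 1.2·(67.5) + 8.7·(-67.6) = -1468.52
Σ gᵢ = 19 + 1.2 + 8.7 = 28.9
Vm = -1468.52 / 28.9 = -50.81 mV

-51 mV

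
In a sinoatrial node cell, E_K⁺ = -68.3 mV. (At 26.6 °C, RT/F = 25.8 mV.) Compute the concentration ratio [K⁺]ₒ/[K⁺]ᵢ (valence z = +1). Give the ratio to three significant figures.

0.0708

ln([out]/[in]) = E·z/(25.8) = -68.3 × 1 / 25.8 = -2.6473
[out]/[in] = e^(-2.6473) = 0.07084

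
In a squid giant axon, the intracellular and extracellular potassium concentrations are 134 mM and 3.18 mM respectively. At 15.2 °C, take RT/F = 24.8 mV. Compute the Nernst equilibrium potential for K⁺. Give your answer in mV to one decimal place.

-92.8 mV

E = (24.8/z) · ln([K⁺]_out/[K⁺]_in) with z = +1.
= (24.8/1) · ln(3.18/134) = 24.80 · ln(0.02373)
= 24.80 · (-3.7410) = -92.78 mV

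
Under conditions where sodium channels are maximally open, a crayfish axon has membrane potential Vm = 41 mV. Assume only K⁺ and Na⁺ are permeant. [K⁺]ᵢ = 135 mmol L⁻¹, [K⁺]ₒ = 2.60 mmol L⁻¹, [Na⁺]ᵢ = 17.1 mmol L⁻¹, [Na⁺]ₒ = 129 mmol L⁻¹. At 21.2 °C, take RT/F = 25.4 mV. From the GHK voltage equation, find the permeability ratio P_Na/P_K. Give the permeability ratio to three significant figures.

Let α = P_Na/P_K. GHK: Vm = 25.4·ln[(Kₒ + α·Naₒ)/(Kᵢ + α·Naᵢ)].
e^(Vm/25.4) = e^(41.0/25.4) = 5.0237
So 5.0237·(Kᵢ + α·Naᵢ) = Kₒ + α·Naₒ → α = (5.0237·135.0 − 2.6) / (129.0 − 5.0237·17.1)
α = (678.2 − 2.6) / (129.0 − 85.91) = 675.6/43.09 = 15.68

15.7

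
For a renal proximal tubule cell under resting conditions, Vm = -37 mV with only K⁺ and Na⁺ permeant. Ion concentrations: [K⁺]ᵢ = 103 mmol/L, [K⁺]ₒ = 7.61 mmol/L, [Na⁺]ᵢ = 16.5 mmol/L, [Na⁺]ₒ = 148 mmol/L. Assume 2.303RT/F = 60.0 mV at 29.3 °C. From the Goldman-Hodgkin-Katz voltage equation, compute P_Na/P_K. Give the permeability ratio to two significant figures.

Let α = P_Na/P_K. GHK: Vm = 60.0·log₁₀[(Kₒ + α·Naₒ)/(Kᵢ + α·Naᵢ)].
10^(Vm/60.0) = 10^(-37.0/60.0) = 0.24173
So 0.24173·(Kᵢ + α·Naᵢ) = Kₒ + α·Naₒ → α = (0.24173·103.0 − 7.61) / (148.0 − 0.24173·16.5)
α = (24.9 − 7.61) / (148.0 − 3.989) = 17.29/144 = 0.12

0.12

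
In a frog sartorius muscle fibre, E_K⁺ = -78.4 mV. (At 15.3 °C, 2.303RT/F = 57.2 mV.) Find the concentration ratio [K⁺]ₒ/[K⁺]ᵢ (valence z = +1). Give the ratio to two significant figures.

log₁₀([out]/[in]) = E·z/(57.2) = -78.4 × 1 / 57.2 = -1.3706
[out]/[in] = 10^(-1.3706) = 0.0426

0.043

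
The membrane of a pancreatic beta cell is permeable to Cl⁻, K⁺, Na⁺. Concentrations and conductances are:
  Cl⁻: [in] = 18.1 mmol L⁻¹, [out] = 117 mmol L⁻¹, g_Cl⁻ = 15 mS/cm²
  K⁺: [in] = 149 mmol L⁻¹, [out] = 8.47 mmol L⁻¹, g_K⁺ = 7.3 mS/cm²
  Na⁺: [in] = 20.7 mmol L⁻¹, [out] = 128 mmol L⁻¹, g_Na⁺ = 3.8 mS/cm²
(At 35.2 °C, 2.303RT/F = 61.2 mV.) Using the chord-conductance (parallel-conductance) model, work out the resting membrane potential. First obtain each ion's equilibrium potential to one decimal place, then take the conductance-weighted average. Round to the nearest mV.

-43 mV

E_Cl⁻ = (61.2/-1)·log₁₀(117/18.1) = -49.6 mV
E_K⁺ = (61.2/1)·log₁₀(8.47/149) = -76.2 mV
E_Na⁺ = (61.2/1)·log₁₀(128/20.7) = 48.4 mV
Vm = (Σ gᵢEᵢ)/(Σ gᵢ) = (15·-49.6 + 7.3·-76.2 + 3.8·48.4) / (15 + 7.3 + 3.8)
= -1116.34 / 26.1 = -42.77 mV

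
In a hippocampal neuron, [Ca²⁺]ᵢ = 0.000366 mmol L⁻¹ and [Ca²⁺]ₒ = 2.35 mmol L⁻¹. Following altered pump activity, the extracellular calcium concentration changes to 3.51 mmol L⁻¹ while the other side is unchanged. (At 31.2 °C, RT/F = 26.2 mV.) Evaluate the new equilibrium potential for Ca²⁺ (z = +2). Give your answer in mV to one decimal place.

After the shift: [Ca²⁺]_out = 3.51, [Ca²⁺]_in = 0.000366 mmol L⁻¹.
E_new = (26.2/2)·ln(3.51/0.000366) = 13.10 · (9.1685) = 120.11 mV

120.1 mV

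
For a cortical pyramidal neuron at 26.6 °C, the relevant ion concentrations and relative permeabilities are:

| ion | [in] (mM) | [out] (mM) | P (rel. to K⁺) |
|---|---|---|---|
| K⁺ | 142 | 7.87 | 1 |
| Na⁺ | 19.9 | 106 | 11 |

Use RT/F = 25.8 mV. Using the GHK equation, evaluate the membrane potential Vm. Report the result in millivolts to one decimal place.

30.4 mV

Vm = 25.8 · ln[(Σ P·[cation]ₒ + Σ P·[anion]ᵢ) / (Σ P·[cation]ᵢ + Σ P·[anion]ₒ)]
Numerator = 1×7.87 + 11×106 = 1174
Denominator = 1×142 + 11×19.9 = 360.9
Vm = 25.8 · ln(3.2526) = 25.8 × (1.1795) = 30.43 mV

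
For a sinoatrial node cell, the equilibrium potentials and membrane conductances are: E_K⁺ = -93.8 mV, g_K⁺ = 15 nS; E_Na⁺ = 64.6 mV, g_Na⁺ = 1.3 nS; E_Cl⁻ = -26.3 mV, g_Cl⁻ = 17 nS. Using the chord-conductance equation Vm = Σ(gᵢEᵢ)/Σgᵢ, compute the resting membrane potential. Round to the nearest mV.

-53 mV

Σ gᵢEᵢ = 15·(-93.8) + 1.3·(64.6) + 17·(-26.3) = -1770.12
Σ gᵢ = 15 + 1.3 + 17 = 33.3
Vm = -1770.12 / 33.3 = -53.16 mV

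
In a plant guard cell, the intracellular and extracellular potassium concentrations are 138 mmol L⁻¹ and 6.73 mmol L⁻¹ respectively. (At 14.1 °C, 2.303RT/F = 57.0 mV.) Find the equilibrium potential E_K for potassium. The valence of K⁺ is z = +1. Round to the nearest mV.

-75 mV

E = (57.0/z) · log₁₀([K⁺]_out/[K⁺]_in) with z = +1.
= (57.0/1) · log₁₀(6.73/138) = 57.00 · log₁₀(0.04877)
= 57.00 · (-1.3119) = -74.78 mV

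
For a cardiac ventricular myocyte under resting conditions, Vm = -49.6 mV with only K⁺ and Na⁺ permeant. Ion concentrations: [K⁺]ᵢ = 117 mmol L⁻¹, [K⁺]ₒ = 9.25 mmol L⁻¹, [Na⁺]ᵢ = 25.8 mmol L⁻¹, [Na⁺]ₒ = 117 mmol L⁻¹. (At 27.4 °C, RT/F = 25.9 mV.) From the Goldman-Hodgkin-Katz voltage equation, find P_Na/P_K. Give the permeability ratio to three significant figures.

Let α = P_Na/P_K. GHK: Vm = 25.9·ln[(Kₒ + α·Naₒ)/(Kᵢ + α·Naᵢ)].
e^(Vm/25.9) = e^(-49.6/25.9) = 0.14733
So 0.14733·(Kᵢ + α·Naᵢ) = Kₒ + α·Naₒ → α = (0.14733·117.0 − 9.25) / (117.0 − 0.14733·25.8)
α = (17.24 − 9.25) / (117.0 − 3.801) = 7.988/113.2 = 0.07057

0.0706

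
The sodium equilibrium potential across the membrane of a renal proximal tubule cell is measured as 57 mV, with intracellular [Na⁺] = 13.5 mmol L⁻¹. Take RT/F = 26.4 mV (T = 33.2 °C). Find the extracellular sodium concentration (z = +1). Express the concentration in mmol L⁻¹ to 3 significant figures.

117 mmol L⁻¹

Nernst: E = (26.4/1) · ln([out]/[in]), so ln([out]/[in]) = 57.0 × 1 / 26.4 = 2.1591.
[out]/[in] = e^(2.1591) = 8.663.
[out] = 8.663 × 13.5 = 117 mmol L⁻¹.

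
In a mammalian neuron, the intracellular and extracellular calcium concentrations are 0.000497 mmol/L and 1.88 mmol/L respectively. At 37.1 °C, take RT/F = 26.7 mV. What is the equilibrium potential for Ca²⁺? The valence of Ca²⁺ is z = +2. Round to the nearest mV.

110 mV

E = (26.7/z) · ln([Ca²⁺]_out/[Ca²⁺]_in) with z = +2.
= (26.7/2) · ln(1.88/0.000497) = 13.35 · ln(3783)
= 13.35 · (8.2382) = 109.98 mV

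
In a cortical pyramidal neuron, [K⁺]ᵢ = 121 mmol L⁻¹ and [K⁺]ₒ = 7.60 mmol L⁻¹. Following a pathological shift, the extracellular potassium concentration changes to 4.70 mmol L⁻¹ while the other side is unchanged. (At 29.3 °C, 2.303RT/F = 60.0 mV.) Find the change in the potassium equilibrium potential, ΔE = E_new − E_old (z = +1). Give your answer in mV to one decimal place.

-12.5 mV

E_old = (60.0/1)·log₁₀(7.60/121) = -72.12 mV
E_new = (60.0/1)·log₁₀(4.70/121) = -84.64 mV
ΔE = -84.64 − (-72.12) = -12.52 mV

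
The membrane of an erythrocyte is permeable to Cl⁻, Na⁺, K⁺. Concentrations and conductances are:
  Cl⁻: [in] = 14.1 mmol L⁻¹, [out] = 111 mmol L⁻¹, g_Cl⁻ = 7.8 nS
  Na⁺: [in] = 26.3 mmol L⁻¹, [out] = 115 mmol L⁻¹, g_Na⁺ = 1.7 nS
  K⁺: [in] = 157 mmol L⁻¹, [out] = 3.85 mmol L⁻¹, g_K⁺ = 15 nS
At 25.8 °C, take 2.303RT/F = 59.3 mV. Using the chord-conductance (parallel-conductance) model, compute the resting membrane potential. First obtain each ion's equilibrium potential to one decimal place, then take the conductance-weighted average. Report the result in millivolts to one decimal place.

-72.7 mV

E_Cl⁻ = (59.3/-1)·log₁₀(111/14.1) = -53.1 mV
E_Na⁺ = (59.3/1)·log₁₀(115/26.3) = 38.0 mV
E_K⁺ = (59.3/1)·log₁₀(3.85/157) = -95.5 mV
Vm = (Σ gᵢEᵢ)/(Σ gᵢ) = (7.8·-53.1 + 1.7·38.0 + 15·-95.5) / (7.8 + 1.7 + 15)
= -1782.08 / 24.5 = -72.74 mV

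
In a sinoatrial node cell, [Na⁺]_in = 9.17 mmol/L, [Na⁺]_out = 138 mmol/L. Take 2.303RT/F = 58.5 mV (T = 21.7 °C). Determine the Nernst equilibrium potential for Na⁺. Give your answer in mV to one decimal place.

E = (58.5/z) · log₁₀([Na⁺]_out/[Na⁺]_in) with z = +1.
= (58.5/1) · log₁₀(138/9.17) = 58.50 · log₁₀(15.05)
= 58.50 · (1.1775) = 68.88 mV

68.9 mV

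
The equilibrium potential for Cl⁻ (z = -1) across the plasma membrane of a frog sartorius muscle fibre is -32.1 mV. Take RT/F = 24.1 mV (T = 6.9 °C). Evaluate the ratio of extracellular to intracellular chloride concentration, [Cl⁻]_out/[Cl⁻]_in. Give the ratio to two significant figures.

3.8

ln([out]/[in]) = E·z/(24.1) = -32.1 × -1 / 24.1 = 1.3320
[out]/[in] = e^(1.3320) = 3.788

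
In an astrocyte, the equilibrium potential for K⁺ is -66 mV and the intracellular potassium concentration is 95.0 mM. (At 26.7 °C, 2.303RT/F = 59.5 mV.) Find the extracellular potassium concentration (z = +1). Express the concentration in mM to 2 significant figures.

7.4 mM

Nernst: E = (59.5/1) · log₁₀([out]/[in]), so log₁₀([out]/[in]) = -66.0 × 1 / 59.5 = -1.1092.
[out]/[in] = 10^(-1.1092) = 0.07776.
[out] = 0.07776 × 95.0 = 7.387 mM.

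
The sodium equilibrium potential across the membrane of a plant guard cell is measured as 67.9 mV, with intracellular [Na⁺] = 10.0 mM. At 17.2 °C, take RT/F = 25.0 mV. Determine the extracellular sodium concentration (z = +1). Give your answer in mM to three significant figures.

151 mM

Nernst: E = (25.0/1) · ln([out]/[in]), so ln([out]/[in]) = 67.9 × 1 / 25.0 = 2.7160.
[out]/[in] = e^(2.7160) = 15.12.
[out] = 15.12 × 10.0 = 151.2 mM.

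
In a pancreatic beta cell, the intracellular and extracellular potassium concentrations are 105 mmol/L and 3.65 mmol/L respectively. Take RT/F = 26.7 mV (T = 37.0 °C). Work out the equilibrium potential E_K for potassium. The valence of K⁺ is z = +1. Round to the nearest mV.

-90 mV

E = (26.7/z) · ln([K⁺]_out/[K⁺]_in) with z = +1.
= (26.7/1) · ln(3.65/105) = 26.70 · ln(0.03476)
= 26.70 · (-3.3592) = -89.69 mV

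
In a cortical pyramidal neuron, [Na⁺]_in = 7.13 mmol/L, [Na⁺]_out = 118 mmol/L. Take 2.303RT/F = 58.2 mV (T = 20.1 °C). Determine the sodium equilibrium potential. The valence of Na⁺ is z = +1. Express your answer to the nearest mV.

71 mV

E = (58.2/z) · log₁₀([Na⁺]_out/[Na⁺]_in) with z = +1.
= (58.2/1) · log₁₀(118/7.13) = 58.20 · log₁₀(16.55)
= 58.20 · (1.2188) = 70.93 mV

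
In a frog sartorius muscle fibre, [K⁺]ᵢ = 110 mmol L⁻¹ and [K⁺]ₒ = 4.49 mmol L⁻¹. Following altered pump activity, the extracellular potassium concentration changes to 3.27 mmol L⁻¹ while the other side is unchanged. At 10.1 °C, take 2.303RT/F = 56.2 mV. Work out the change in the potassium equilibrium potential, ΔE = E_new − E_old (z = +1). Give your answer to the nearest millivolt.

E_old = (56.2/1)·log₁₀(4.49/110) = -78.07 mV
E_new = (56.2/1)·log₁₀(3.27/110) = -85.81 mV
ΔE = -85.81 − (-78.07) = -7.74 mV

-8 mV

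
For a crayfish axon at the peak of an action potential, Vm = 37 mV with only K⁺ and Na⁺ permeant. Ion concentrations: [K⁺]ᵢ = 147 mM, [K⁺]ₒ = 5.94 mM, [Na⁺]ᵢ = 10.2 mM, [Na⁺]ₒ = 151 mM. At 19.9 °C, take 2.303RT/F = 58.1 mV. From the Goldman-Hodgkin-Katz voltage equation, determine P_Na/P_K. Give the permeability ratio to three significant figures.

5.91

Let α = P_Na/P_K. GHK: Vm = 58.1·log₁₀[(Kₒ + α·Naₒ)/(Kᵢ + α·Naᵢ)].
10^(Vm/58.1) = 10^(37.0/58.1) = 4.3334
So 4.3334·(Kᵢ + α·Naᵢ) = Kₒ + α·Naₒ → α = (4.3334·147.0 − 5.94) / (151.0 − 4.3334·10.2)
α = (637 − 5.94) / (151.0 − 44.2) = 631.1/106.8 = 5.909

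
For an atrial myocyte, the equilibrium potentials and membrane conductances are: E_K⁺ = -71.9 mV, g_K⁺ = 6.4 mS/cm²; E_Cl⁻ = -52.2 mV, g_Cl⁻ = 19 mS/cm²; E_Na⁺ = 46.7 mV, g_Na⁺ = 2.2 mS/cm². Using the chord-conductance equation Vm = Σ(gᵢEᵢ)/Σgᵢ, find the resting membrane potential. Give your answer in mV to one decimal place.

-48.9 mV

Σ gᵢEᵢ = 6.4·(-71.9) + 19·(-52.2) + 2.2·(46.7) = -1349.22
Σ gᵢ = 6.4 + 19 + 2.2 = 27.6
Vm = -1349.22 / 27.6 = -48.88 mV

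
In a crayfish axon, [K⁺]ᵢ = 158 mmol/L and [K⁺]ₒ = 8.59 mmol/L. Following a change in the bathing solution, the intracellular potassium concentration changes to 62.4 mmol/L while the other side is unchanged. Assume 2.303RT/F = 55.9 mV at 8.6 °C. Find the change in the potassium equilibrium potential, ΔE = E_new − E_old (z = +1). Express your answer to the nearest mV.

E_old = (55.9/1)·log₁₀(8.59/158) = -70.69 mV
E_new = (55.9/1)·log₁₀(8.59/62.4) = -48.14 mV
ΔE = -48.14 − (-70.69) = 22.55 mV

23 mV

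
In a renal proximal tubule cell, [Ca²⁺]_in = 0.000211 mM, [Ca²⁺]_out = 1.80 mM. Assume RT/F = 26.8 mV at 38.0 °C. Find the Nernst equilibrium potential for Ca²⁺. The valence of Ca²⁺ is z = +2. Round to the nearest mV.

E = (26.8/z) · ln([Ca²⁺]_out/[Ca²⁺]_in) with z = +2.
= (26.8/2) · ln(1.80/0.000211) = 13.40 · ln(8531)
= 13.40 · (9.0514) = 121.29 mV

121 mV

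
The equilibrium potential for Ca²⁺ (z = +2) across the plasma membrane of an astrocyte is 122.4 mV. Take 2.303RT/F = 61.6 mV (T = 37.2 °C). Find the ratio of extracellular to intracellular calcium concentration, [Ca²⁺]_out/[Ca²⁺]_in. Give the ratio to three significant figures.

log₁₀([out]/[in]) = E·z/(61.6) = 122.4 × 2 / 61.6 = 3.9740
[out]/[in] = 10^(3.9740) = 9419

9420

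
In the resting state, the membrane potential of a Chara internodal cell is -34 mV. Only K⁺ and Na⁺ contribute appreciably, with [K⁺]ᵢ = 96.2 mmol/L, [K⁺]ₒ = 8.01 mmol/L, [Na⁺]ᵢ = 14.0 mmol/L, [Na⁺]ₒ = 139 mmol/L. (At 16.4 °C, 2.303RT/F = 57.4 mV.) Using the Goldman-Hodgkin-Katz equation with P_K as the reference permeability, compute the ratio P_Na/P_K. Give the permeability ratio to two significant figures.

Let α = P_Na/P_K. GHK: Vm = 57.4·log₁₀[(Kₒ + α·Naₒ)/(Kᵢ + α·Naᵢ)].
10^(Vm/57.4) = 10^(-34.0/57.4) = 0.25566
So 0.25566·(Kᵢ + α·Naᵢ) = Kₒ + α·Naₒ → α = (0.25566·96.2 − 8.01) / (139.0 − 0.25566·14.0)
α = (24.59 − 8.01) / (139.0 − 3.579) = 16.58/135.4 = 0.1225

0.12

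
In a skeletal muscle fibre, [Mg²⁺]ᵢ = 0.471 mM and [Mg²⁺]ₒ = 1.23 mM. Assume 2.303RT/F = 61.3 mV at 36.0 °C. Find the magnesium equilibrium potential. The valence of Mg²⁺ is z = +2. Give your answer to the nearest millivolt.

13 mV

E = (61.3/z) · log₁₀([Mg²⁺]_out/[Mg²⁺]_in) with z = +2.
= (61.3/2) · log₁₀(1.23/0.471) = 30.65 · log₁₀(2.611)
= 30.65 · (0.4169) = 12.78 mV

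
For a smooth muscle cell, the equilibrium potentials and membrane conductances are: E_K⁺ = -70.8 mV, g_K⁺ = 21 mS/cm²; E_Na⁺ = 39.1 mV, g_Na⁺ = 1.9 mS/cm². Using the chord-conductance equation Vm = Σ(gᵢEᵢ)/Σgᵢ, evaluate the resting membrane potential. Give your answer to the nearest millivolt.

-62 mV

Σ gᵢEᵢ = 21·(-70.8) + 1.9·(39.1) = -1412.51
Σ gᵢ = 21 + 1.9 = 22.9
Vm = -1412.51 / 22.9 = -61.68 mV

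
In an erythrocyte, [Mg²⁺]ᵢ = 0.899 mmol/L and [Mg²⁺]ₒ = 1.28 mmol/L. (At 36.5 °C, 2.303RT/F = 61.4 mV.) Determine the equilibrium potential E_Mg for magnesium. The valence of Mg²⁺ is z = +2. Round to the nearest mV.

E = (61.4/z) · log₁₀([Mg²⁺]_out/[Mg²⁺]_in) with z = +2.
= (61.4/2) · log₁₀(1.28/0.899) = 30.70 · log₁₀(1.424)
= 30.70 · (0.1535) = 4.71 mV

5 mV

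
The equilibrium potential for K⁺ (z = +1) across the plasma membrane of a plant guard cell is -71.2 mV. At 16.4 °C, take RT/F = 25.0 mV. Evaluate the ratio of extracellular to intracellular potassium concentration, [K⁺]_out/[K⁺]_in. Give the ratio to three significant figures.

0.0580

ln([out]/[in]) = E·z/(25.0) = -71.2 × 1 / 25.0 = -2.8480
[out]/[in] = e^(-2.8480) = 0.05796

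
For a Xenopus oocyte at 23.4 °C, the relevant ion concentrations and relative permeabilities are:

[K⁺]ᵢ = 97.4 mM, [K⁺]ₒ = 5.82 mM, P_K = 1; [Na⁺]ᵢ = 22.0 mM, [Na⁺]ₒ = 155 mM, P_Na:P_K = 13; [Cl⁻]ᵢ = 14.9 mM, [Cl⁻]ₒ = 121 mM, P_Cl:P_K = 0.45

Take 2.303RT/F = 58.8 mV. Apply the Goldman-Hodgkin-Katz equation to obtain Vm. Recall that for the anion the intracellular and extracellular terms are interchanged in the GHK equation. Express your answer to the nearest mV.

Vm = 58.8 · log₁₀[(Σ P·[cation]ₒ + Σ P·[anion]ᵢ) / (Σ P·[cation]ᵢ + Σ P·[anion]ₒ)]
Numerator = 1×5.82 + 13×155 + 0.45×14.9 = 2028
Denominator = 1×97.4 + 13×22.0 + 0.45×121 = 437.8
Vm = 58.8 · log₁₀(4.6306) = 58.8 × (0.6656) = 39.14 mV

39 mV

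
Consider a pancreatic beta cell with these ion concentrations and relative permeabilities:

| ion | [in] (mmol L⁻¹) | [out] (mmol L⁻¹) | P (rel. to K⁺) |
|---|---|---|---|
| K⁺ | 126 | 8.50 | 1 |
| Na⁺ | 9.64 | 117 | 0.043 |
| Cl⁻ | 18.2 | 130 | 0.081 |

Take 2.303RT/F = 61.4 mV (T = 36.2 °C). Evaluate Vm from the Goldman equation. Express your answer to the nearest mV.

-59 mV

Vm = 61.4 · log₁₀[(Σ P·[cation]ₒ + Σ P·[anion]ᵢ) / (Σ P·[cation]ᵢ + Σ P·[anion]ₒ)]
Numerator = 1×8.50 + 0.043×117 + 0.081×18.2 = 15.01
Denominator = 1×126 + 0.043×9.64 + 0.081×130 = 136.9
Vm = 61.4 · log₁₀(0.10957) = 61.4 × (-0.9603) = -58.96 mV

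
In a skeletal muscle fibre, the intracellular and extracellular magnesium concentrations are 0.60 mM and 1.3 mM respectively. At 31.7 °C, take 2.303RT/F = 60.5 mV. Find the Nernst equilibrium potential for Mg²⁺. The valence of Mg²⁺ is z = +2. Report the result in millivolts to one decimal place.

E = (60.5/z) · log₁₀([Mg²⁺]_out/[Mg²⁺]_in) with z = +2.
= (60.5/2) · log₁₀(1.3/0.60) = 30.25 · log₁₀(2.167)
= 30.25 · (0.3358) = 10.16 mV

10.2 mV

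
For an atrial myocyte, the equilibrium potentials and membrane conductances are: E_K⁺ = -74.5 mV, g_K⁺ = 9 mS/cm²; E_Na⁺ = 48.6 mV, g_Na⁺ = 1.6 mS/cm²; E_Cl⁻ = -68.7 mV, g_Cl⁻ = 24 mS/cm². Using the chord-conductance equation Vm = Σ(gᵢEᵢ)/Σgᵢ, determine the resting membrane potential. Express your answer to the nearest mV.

Σ gᵢEᵢ = 9·(-74.5) + 1.6·(48.6) + 24·(-68.7) = -2241.54
Σ gᵢ = 9 + 1.6 + 24 = 34.6
Vm = -2241.54 / 34.6 = -64.78 mV

-65 mV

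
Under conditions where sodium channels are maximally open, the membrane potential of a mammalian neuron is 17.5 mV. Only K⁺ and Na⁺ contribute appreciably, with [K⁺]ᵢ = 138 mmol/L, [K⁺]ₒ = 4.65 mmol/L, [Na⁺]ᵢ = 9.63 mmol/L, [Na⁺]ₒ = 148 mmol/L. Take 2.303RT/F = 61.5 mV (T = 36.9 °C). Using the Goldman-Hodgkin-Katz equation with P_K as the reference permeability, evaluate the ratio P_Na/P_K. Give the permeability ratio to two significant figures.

Let α = P_Na/P_K. GHK: Vm = 61.5·log₁₀[(Kₒ + α·Naₒ)/(Kᵢ + α·Naᵢ)].
10^(Vm/61.5) = 10^(17.5/61.5) = 1.9255
So 1.9255·(Kᵢ + α·Naᵢ) = Kₒ + α·Naₒ → α = (1.9255·138.0 − 4.65) / (148.0 − 1.9255·9.63)
α = (265.7 − 4.65) / (148.0 − 18.54) = 261.1/129.5 = 2.017

2.0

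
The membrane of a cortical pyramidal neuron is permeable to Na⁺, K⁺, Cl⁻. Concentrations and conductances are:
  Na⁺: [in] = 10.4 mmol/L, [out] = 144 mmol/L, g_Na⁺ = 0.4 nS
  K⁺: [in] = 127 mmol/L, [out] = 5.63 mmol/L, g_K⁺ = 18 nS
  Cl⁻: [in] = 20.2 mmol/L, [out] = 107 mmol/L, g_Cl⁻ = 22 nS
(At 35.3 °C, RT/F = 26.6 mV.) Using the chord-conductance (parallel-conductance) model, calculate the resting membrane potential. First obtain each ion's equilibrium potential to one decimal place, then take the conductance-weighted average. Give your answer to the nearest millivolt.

E_Na⁺ = (26.6/1)·ln(144/10.4) = 69.9 mV
E_K⁺ = (26.6/1)·ln(5.63/127) = -82.9 mV
E_Cl⁻ = (26.6/-1)·ln(107/20.2) = -44.3 mV
Vm = (Σ gᵢEᵢ)/(Σ gᵢ) = (0.4·69.9 + 18·-82.9 + 22·-44.3) / (0.4 + 18 + 22)
= -2438.84 / 40.4 = -60.37 mV

-60 mV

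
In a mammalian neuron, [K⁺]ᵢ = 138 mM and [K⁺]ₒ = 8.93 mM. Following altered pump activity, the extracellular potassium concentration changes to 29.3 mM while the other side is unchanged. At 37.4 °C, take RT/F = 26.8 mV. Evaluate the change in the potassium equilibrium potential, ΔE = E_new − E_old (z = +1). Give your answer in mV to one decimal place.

E_old = (26.8/1)·ln(8.93/138) = -73.37 mV
E_new = (26.8/1)·ln(29.3/138) = -41.53 mV
ΔE = -41.53 − (-73.37) = 31.84 mV

31.8 mV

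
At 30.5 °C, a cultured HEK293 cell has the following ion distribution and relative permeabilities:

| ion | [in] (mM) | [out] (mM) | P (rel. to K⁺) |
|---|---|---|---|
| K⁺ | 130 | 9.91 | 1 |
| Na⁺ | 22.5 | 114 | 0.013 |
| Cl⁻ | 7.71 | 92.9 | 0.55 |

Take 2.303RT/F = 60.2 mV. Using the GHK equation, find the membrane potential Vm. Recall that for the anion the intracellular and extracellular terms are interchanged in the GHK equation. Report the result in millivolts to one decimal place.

Vm = 60.2 · log₁₀[(Σ P·[cation]ₒ + Σ P·[anion]ᵢ) / (Σ P·[cation]ᵢ + Σ P·[anion]ₒ)]
Numerator = 1×9.91 + 0.013×114 + 0.55×7.71 = 15.63
Denominator = 1×130 + 0.013×22.5 + 0.55×92.9 = 181.4
Vm = 60.2 · log₁₀(0.086183) = 60.2 × (-1.0646) = -64.09 mV

-64.1 mV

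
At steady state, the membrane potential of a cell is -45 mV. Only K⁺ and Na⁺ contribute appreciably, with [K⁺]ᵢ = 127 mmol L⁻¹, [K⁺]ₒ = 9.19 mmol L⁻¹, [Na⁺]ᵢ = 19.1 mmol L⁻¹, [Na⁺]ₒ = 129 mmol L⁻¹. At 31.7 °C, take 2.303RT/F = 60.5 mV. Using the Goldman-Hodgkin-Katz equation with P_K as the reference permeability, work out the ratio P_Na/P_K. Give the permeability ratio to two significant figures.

Let α = P_Na/P_K. GHK: Vm = 60.5·log₁₀[(Kₒ + α·Naₒ)/(Kᵢ + α·Naᵢ)].
10^(Vm/60.5) = 10^(-45.0/60.5) = 0.18038
So 0.18038·(Kᵢ + α·Naᵢ) = Kₒ + α·Naₒ → α = (0.18038·127.0 − 9.19) / (129.0 − 0.18038·19.1)
α = (22.91 − 9.19) / (129.0 − 3.445) = 13.72/125.6 = 0.1093

0.11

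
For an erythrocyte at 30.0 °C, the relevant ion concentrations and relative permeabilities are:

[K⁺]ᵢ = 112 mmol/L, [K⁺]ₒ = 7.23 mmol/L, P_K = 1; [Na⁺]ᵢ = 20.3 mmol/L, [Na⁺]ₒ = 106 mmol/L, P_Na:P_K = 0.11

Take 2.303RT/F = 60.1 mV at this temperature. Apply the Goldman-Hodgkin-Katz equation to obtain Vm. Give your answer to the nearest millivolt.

-47 mV

Vm = 60.1 · log₁₀[(Σ P·[cation]ₒ + Σ P·[anion]ᵢ) / (Σ P·[cation]ᵢ + Σ P·[anion]ₒ)]
Numerator = 1×7.23 + 0.11×106 = 18.89
Denominator = 1×112 + 0.11×20.3 = 114.2
Vm = 60.1 · log₁₀(0.16536) = 60.1 × (-0.7816) = -46.97 mV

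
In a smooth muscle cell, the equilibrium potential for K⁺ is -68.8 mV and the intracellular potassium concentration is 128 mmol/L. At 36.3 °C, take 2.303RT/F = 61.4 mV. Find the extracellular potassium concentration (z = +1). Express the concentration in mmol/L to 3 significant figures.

9.70 mmol/L

Nernst: E = (61.4/1) · log₁₀([out]/[in]), so log₁₀([out]/[in]) = -68.8 × 1 / 61.4 = -1.1205.
[out]/[in] = 10^(-1.1205) = 0.07577.
[out] = 0.07577 × 128 = 9.698 mmol/L.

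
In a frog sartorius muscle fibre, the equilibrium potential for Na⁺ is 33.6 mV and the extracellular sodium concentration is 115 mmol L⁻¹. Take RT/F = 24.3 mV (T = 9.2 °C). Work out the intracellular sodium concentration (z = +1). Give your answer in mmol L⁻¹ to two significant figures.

29 mmol L⁻¹

Nernst: E = (24.3/1) · ln([out]/[in]), so ln([out]/[in]) = 33.6 × 1 / 24.3 = 1.3827.
[out]/[in] = e^(1.3827) = 3.986.
[in] = 115 / 3.986 = 28.85 mmol L⁻¹.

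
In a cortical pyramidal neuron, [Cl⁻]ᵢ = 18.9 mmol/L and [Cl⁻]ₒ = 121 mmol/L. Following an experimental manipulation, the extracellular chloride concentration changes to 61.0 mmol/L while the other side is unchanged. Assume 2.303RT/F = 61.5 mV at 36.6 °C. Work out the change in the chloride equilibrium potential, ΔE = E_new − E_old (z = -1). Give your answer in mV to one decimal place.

E_old = (61.5/-1)·log₁₀(121/18.9) = -49.59 mV
E_new = (61.5/-1)·log₁₀(61.0/18.9) = -31.30 mV
ΔE = -31.30 − (-49.59) = 18.29 mV

18.3 mV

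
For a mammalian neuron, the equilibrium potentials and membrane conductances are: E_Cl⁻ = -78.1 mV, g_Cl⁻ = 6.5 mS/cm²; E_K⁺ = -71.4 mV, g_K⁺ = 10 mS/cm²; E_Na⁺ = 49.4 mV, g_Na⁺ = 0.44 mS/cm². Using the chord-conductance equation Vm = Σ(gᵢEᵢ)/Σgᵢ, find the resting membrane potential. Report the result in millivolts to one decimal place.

-70.8 mV

Σ gᵢEᵢ = 6.5·(-78.1) + 10·(-71.4) + 0.44·(49.4) = -1199.91
Σ gᵢ = 6.5 + 10 + 0.44 = 16.94
Vm = -1199.91 / 16.94 = -70.83 mV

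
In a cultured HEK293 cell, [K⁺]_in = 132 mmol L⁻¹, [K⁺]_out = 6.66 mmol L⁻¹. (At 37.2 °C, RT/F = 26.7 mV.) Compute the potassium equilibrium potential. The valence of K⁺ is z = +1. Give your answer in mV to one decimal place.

E = (26.7/z) · ln([K⁺]_out/[K⁺]_in) with z = +1.
= (26.7/1) · ln(6.66/132) = 26.70 · ln(0.05045)
= 26.70 · (-2.9867) = -79.74 mV

-79.7 mV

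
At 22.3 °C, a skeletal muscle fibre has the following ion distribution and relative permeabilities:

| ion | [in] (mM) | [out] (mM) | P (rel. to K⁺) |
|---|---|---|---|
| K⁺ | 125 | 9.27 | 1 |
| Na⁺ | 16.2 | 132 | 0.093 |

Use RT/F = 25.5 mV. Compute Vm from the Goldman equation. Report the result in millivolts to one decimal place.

Vm = 25.5 · ln[(Σ P·[cation]ₒ + Σ P·[anion]ᵢ) / (Σ P·[cation]ᵢ + Σ P·[anion]ₒ)]
Numerator = 1×9.27 + 0.093×132 = 21.55
Denominator = 1×125 + 0.093×16.2 = 126.5
Vm = 25.5 · ln(0.17032) = 25.5 × (-1.7701) = -45.14 mV

-45.1 mV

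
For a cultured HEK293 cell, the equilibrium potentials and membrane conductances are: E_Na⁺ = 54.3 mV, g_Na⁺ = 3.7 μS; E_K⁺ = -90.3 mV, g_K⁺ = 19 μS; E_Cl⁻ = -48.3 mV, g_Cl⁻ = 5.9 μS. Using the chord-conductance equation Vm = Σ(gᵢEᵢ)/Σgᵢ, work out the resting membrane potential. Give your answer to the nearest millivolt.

Σ gᵢEᵢ = 3.7·(54.3) + 19·(-90.3) + 5.9·(-48.3) = -1799.76
Σ gᵢ = 3.7 + 19 + 5.9 = 28.6
Vm = -1799.76 / 28.6 = -62.93 mV

-63 mV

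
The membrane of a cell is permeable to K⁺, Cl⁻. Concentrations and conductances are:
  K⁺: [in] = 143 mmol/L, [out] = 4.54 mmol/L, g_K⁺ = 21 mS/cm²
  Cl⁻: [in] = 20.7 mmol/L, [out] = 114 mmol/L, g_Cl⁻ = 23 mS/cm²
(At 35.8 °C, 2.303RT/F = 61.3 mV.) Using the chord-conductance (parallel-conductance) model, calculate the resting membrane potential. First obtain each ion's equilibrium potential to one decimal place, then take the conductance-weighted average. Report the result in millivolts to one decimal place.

-67.5 mV

E_K⁺ = (61.3/1)·log₁₀(4.54/143) = -91.8 mV
E_Cl⁻ = (61.3/-1)·log₁₀(114/20.7) = -45.4 mV
Vm = (Σ gᵢEᵢ)/(Σ gᵢ) = (21·-91.8 + 23·-45.4) / (21 + 23)
= -2972.00 / 44 = -67.55 mV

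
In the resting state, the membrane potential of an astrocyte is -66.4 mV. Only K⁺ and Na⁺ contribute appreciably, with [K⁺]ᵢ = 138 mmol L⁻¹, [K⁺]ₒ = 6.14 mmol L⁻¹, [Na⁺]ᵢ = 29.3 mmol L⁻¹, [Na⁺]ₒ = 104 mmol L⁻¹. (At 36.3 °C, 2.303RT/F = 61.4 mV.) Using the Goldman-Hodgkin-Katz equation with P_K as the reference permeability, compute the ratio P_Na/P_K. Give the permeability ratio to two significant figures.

0.052

Let α = P_Na/P_K. GHK: Vm = 61.4·log₁₀[(Kₒ + α·Naₒ)/(Kᵢ + α·Naᵢ)].
10^(Vm/61.4) = 10^(-66.4/61.4) = 0.082902
So 0.082902·(Kᵢ + α·Naᵢ) = Kₒ + α·Naₒ → α = (0.082902·138.0 − 6.14) / (104.0 − 0.082902·29.3)
α = (11.44 − 6.14) / (104.0 − 2.429) = 5.301/101.6 = 0.05219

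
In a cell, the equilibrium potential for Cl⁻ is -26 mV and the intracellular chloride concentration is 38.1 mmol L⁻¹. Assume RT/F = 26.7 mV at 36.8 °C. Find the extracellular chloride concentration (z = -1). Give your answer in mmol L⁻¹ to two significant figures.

100 mmol L⁻¹

Nernst: E = (26.7/-1) · ln([out]/[in]), so ln([out]/[in]) = -26.0 × -1 / 26.7 = 0.9738.
[out]/[in] = e^(0.9738) = 2.648.
[out] = 2.648 × 38.1 = 100.9 mmol L⁻¹.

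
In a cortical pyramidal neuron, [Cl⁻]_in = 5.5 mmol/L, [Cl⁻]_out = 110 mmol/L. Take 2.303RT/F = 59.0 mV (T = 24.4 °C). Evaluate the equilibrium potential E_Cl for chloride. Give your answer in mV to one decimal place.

E = (59.0/z) · log₁₀([Cl⁻]_out/[Cl⁻]_in) with z = -1.
For an anion, dividing by z = -1 reverses the sign.
= (59.0/-1) · log₁₀(110/5.5) = -59.00 · log₁₀(20)
= -59.00 · (1.3010) = -76.76 mV

-76.8 mV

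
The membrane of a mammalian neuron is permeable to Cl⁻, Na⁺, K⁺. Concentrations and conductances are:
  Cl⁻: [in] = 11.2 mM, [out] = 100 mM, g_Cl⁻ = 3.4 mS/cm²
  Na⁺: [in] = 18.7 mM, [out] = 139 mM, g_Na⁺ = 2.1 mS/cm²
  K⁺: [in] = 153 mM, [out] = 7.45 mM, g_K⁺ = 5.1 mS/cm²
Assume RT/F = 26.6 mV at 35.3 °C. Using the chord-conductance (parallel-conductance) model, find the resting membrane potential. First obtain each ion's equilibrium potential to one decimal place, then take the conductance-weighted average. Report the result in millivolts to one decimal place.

E_Cl⁻ = (26.6/-1)·ln(100/11.2) = -58.2 mV
E_Na⁺ = (26.6/1)·ln(139/18.7) = 53.4 mV
E_K⁺ = (26.6/1)·ln(7.45/153) = -80.4 mV
Vm = (Σ gᵢEᵢ)/(Σ gᵢ) = (3.4·-58.2 + 2.1·53.4 + 5.1·-80.4) / (3.4 + 2.1 + 5.1)
= -495.78 / 10.6 = -46.77 mV

-46.8 mV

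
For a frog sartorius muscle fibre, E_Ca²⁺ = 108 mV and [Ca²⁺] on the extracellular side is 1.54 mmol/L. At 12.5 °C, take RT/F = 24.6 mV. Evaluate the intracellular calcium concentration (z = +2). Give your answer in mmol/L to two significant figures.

0.00024 mmol/L

Nernst: E = (24.6/2) · ln([out]/[in]), so ln([out]/[in]) = 108.0 × 2 / 24.6 = 8.7805.
[out]/[in] = e^(8.7805) = 6506.
[in] = 1.54 / 6506 = 0.0002367 mmol/L.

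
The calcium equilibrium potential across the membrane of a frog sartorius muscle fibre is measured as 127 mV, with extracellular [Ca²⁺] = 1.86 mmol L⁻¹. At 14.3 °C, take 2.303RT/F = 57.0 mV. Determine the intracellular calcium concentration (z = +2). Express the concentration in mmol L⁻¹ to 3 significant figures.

Nernst: E = (57.0/2) · log₁₀([out]/[in]), so log₁₀([out]/[in]) = 127.0 × 2 / 57.0 = 4.4561.
[out]/[in] = 10^(4.4561) = 2.859e+04.
[in] = 1.86 / 2.859e+04 = 6.507e-05 mmol L⁻¹.

0.0000651 mmol L⁻¹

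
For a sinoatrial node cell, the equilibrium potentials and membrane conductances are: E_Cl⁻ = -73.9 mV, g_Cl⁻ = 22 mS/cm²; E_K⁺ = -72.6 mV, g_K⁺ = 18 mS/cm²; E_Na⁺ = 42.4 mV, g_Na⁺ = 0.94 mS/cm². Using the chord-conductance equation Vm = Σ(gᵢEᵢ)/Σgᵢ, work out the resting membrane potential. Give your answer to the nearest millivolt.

Σ gᵢEᵢ = 22·(-73.9) + 18·(-72.6) + 0.94·(42.4) = -2892.74
Σ gᵢ = 22 + 18 + 0.94 = 40.94
Vm = -2892.74 / 40.94 = -70.66 mV

-71 mV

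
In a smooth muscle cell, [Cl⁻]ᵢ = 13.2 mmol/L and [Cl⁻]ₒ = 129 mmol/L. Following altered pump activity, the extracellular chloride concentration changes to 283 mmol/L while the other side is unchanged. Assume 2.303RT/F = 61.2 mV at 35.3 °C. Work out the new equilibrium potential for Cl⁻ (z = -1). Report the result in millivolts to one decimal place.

-81.5 mV

After the shift: [Cl⁻]_out = 283, [Cl⁻]_in = 13.2 mmol/L.
E_new = (61.2/-1)·log₁₀(283/13.2) = -61.20 · (1.3312) = -81.47 mV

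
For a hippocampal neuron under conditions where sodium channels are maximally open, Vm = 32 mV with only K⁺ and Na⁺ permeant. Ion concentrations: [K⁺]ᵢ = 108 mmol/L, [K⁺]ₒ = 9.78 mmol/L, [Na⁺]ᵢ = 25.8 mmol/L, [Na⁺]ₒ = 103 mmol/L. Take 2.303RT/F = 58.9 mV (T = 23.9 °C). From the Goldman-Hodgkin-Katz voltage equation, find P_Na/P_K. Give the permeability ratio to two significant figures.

Let α = P_Na/P_K. GHK: Vm = 58.9·log₁₀[(Kₒ + α·Naₒ)/(Kᵢ + α·Naᵢ)].
10^(Vm/58.9) = 10^(32.0/58.9) = 3.4938
So 3.4938·(Kᵢ + α·Naᵢ) = Kₒ + α·Naₒ → α = (3.4938·108.0 − 9.78) / (103.0 − 3.4938·25.8)
α = (377.3 − 9.78) / (103.0 − 90.14) = 367.5/12.86 = 28.58

29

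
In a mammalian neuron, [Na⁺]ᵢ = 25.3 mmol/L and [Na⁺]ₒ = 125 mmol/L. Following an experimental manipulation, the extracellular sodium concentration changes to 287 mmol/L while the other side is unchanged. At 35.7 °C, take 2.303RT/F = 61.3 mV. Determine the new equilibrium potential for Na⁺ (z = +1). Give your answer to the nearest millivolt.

65 mV

After the shift: [Na⁺]_out = 287, [Na⁺]_in = 25.3 mmol/L.
E_new = (61.3/1)·log₁₀(287/25.3) = 61.30 · (1.0548) = 64.66 mV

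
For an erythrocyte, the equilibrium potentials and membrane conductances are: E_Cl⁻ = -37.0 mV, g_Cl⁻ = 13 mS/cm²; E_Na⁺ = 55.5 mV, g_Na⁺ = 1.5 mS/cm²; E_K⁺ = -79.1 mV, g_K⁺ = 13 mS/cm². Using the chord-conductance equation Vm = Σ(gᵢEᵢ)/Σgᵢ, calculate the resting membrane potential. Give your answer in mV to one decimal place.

-51.9 mV

Σ gᵢEᵢ = 13·(-37.0) + 1.5·(55.5) + 13·(-79.1) = -1426.05
Σ gᵢ = 13 + 1.5 + 13 = 27.5
Vm = -1426.05 / 27.5 = -51.86 mV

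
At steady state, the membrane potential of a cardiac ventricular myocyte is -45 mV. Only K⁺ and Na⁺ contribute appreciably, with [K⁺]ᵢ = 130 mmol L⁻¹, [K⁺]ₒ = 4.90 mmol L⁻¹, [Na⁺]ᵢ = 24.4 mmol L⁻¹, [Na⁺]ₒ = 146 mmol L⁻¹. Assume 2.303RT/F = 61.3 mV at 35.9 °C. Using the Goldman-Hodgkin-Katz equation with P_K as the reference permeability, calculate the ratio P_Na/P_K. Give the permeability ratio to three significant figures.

0.135

Let α = P_Na/P_K. GHK: Vm = 61.3·log₁₀[(Kₒ + α·Naₒ)/(Kᵢ + α·Naᵢ)].
10^(Vm/61.3) = 10^(-45.0/61.3) = 0.18446
So 0.18446·(Kᵢ + α·Naᵢ) = Kₒ + α·Naₒ → α = (0.18446·130.0 − 4.9) / (146.0 − 0.18446·24.4)
α = (23.98 − 4.9) / (146.0 − 4.501) = 19.08/141.5 = 0.1348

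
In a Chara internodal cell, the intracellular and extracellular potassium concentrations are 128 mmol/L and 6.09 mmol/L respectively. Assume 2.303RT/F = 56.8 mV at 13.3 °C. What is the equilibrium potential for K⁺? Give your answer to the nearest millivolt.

-75 mV

E = (56.8/z) · log₁₀([K⁺]_out/[K⁺]_in) with z = +1.
= (56.8/1) · log₁₀(6.09/128) = 56.80 · log₁₀(0.04758)
= 56.80 · (-1.3226) = -75.12 mV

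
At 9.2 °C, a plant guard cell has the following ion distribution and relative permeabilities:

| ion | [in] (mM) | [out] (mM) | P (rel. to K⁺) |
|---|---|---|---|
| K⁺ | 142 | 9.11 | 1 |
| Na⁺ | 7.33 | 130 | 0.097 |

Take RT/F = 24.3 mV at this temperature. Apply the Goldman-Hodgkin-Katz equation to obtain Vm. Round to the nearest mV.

Vm = 24.3 · ln[(Σ P·[cation]ₒ + Σ P·[anion]ᵢ) / (Σ P·[cation]ᵢ + Σ P·[anion]ₒ)]
Numerator = 1×9.11 + 0.097×130 = 21.72
Denominator = 1×142 + 0.097×7.33 = 142.7
Vm = 24.3 · ln(0.1522) = 24.3 × (-1.8826) = -45.75 mV

-46 mV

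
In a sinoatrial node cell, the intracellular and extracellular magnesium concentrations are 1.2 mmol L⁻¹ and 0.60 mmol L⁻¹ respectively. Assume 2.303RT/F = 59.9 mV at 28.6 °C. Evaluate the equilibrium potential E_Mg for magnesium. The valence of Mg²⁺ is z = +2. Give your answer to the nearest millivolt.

-9 mV

E = (59.9/z) · log₁₀([Mg²⁺]_out/[Mg²⁺]_in) with z = +2.
= (59.9/2) · log₁₀(0.60/1.2) = 29.95 · log₁₀(0.5)
= 29.95 · (-0.3010) = -9.02 mV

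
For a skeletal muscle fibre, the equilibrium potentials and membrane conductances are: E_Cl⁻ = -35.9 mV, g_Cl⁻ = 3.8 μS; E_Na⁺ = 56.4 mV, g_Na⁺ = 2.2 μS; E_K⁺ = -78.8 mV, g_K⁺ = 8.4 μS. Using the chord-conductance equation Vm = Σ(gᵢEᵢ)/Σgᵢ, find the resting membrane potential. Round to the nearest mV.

-47 mV

Σ gᵢEᵢ = 3.8·(-35.9) + 2.2·(56.4) + 8.4·(-78.8) = -674.26
Σ gᵢ = 3.8 + 2.2 + 8.4 = 14.4
Vm = -674.26 / 14.4 = -46.82 mV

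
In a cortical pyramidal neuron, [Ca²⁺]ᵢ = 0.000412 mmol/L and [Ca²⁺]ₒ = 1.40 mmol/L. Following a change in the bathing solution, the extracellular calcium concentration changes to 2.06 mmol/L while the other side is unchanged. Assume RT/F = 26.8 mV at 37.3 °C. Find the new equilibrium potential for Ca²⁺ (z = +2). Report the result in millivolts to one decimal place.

114.1 mV

After the shift: [Ca²⁺]_out = 2.06, [Ca²⁺]_in = 0.000412 mmol/L.
E_new = (26.8/2)·ln(2.06/0.000412) = 13.40 · (8.5172) = 114.13 mV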